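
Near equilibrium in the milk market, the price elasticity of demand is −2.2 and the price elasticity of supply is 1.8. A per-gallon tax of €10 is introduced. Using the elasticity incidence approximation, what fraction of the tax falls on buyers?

Incidence ratio: buyers' share ≈ εs / (εs + |εd|) = 1.8 / (1.8 + 2.2) = 0.45.
Supply is the less elastic side, so buyers bear the smaller share.

Buyers' share ≈ 0.45.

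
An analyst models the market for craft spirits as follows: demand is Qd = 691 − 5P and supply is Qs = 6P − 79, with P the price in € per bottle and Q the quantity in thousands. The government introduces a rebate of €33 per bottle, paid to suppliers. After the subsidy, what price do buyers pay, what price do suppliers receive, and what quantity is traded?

Without the subsidy, 691 − 5P = 6P − 79 gives 11P = 770, so P* = €70 and Q* = 341.
With a per-unit subsidy paid to suppliers, each receives P + 33 per unit sold, so supply becomes Qs = 6(P + 33) − 79.
Solving gives Q = 431 with buyers paying €52 and suppliers receiving €85 (the €33 wedge).

Buyers pay €52; suppliers receive €85; quantity = 431.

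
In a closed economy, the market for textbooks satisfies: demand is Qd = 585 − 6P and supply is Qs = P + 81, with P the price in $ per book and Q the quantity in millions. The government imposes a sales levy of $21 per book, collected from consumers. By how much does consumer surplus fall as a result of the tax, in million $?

Without the tax, 585 − 6P = P + 81 gives 7P = 504, so P* = $72 and Q* = 153.
With the tax collected from consumers, demand (in seller-price terms) shifts: Qd = 585 − 6(P + 21).
New equilibrium: consumers pay $75, suppliers receive $54, Q = 135. (Wedge: Pb − Ps = 21.)
ΔCS is the trapezoid between Q = 135 and Q = 153 of height $3: ½ · (153 + 135) · 3 = $432.

Consumer surplus falls by $432 million.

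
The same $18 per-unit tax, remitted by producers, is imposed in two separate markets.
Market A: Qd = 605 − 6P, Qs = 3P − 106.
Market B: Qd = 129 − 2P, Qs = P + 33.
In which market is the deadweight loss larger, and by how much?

Market A, by $216.

Market A: pre-tax P* = $79, Q* = 131; post-tax Q = 95; deadweight loss = $324.
Market B: pre-tax P* = $32, Q* = 65; post-tax Q = 53; deadweight loss = $108.
Difference: $324 vs $108 → market A is larger by $216.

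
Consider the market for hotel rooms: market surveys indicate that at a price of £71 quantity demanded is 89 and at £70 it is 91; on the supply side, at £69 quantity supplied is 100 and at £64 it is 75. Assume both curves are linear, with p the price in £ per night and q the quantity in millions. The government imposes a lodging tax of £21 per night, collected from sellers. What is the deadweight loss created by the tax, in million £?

Deadweight loss = £315 million.

Demand slope: (91 − 89)/(70 − 71) = -2, so qd = 231 − 2p.
Supply slope: (75 − 100)/(64 − 69) = 5, so qs = 5p − 245.
Without the tax, 231 − 2p = 5p − 245 gives 7p = 476, so p* = £68 and q* = 95.
With the tax collected from sellers, supply shifts: qs = 5(p − 21) − 245.
Solving gives q = 65 with buyers paying £83 and sellers receiving £62 (the £21 wedge).
Quantity falls by |ΔQ| = |95 − 65| = 30.
DWL = ½ · t · |ΔQ| = ½ · 21 · 30 = £315.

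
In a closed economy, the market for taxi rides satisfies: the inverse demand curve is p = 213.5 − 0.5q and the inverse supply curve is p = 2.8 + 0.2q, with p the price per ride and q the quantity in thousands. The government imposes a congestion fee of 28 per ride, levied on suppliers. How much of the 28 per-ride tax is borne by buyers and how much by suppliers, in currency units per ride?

Inverting to q(p) form: qd = 427 − 2p; qs = 5p − 14.
Without the tax, 427 − 2p = 5p − 14 gives 7p = 441, so p* = 63 and q* = 301.
With the tax collected from suppliers, supply shifts: qs = 5(p − 28) − 14.
New equilibrium: buyers pay 83, suppliers receive 55, q = 261. (Wedge: pb − ps = 28.)
Burden on buyers: 20; on suppliers: 8. (They sum to 28.)
The less price-elastic side of the market bears the larger share of a per-unit tax.

Buyers bear 20 per ride; suppliers bear 8 per ride.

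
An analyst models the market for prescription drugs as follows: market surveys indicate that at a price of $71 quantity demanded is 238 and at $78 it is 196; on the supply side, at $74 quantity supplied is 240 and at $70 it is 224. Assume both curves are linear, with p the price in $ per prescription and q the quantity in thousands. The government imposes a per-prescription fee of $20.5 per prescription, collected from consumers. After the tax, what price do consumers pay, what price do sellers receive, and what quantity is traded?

Demand slope: (196 − 238)/(78 − 71) = -6, so qd = 664 − 6p.
Supply slope: (224 − 240)/(70 − 74) = 4, so qs = 4p − 56.
Before the tax: set 664 − 6p = 4p − 56 → p* = $72, q* = 232.
With the tax collected from consumers, demand (in seller-price terms) shifts: qd = 664 − 6(p + 20.5).
Solving gives q = 182.8 with consumers paying $80.2 and sellers receiving $59.7 (the $20.5 wedge).

Consumers pay $80.2; sellers receive $59.7; quantity = 182.8.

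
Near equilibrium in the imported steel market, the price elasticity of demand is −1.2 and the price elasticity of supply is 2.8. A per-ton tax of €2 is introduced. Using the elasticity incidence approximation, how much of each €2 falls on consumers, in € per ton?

Incidence ratio: consumers' share ≈ εs / (εs + |εd|) = 2.8 / (2.8 + 1.2) = 0.7.
So consumers bear ≈ 0.7 × €2 = €1.4; sellers bear €0.6.

Consumers bear ≈ €1.4 per ton.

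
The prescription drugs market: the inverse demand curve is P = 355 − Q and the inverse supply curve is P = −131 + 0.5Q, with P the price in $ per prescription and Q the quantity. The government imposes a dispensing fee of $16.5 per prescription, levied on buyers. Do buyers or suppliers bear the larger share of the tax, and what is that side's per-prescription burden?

Inverting to Q(P) form: Qd = 355 − P; Qs = 2P + 262.
Before the tax: set 355 − P = 2P + 262 → P* = $31, Q* = 324.
With the tax collected from buyers, demand (in seller-price terms) shifts: Qd = 355 − (P + 16.5).
Solving gives Q = 313 with buyers paying $42 and suppliers receiving $25.5 (the $16.5 wedge).
Per-prescription burden: buyers $11, suppliers $5.5.
Buyers take the larger share because demand is less price-elastic here (demand slope 1 vs supply slope 2).
The less price-elastic side of the market bears the larger share of a per-unit tax.

Buyers bear the larger share: $11 per prescription.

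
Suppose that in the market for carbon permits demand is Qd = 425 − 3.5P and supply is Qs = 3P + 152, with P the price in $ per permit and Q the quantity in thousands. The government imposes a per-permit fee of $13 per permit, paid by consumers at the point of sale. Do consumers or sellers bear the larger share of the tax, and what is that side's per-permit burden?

Sellers bear the larger share: $7 per permit.

Before the tax: set 425 − 3.5P = 3P + 152 → P* = $42, Q* = 278.
With the tax collected from consumers, demand (in seller-price terms) shifts: Qd = 425 − 3.5(P + 13).
Solving gives Q = 257 with consumers paying $48 and sellers receiving $35 (the $13 wedge).
Per-permit burden: consumers $6, sellers $7.
Sellers take the larger share because supply is less price-elastic here (demand slope 3.5 vs supply slope 3).
The less price-elastic side of the market bears the larger share of a per-unit tax.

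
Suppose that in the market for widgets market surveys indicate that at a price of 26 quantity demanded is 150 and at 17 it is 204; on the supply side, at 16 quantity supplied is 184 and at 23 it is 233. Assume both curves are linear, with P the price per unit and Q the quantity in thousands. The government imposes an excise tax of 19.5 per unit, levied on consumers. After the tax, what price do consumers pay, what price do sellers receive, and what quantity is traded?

Demand slope: (204 − 150)/(17 − 26) = -6, so Qd = 306 − 6P.
Supply slope: (233 − 184)/(23 − 16) = 7, so Qs = 7P + 72.
Before the tax: set 306 − 6P = 7P + 72 → P* = 18, Q* = 198.
With the tax collected from consumers, demand (in seller-price terms) shifts: Qd = 306 − 6(P + 19.5).
Solving gives Q = 135 with consumers paying 28.5 and sellers receiving 9 (the 19.5 wedge).

Consumers pay 28.5; sellers receive 9; quantity = 135.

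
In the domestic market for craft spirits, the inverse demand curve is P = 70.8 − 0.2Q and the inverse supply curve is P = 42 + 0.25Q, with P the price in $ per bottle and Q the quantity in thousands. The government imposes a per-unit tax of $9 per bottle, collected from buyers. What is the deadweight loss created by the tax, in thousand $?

Deadweight loss = $90 thousand.

Inverting to Q(P) form: Qd = 354 − 5P; Qs = 4P − 168.
Before the tax: set 354 − 5P = 4P − 168 → P* = $58, Q* = 64.
With the tax collected from buyers, demand (in seller-price terms) shifts: Qd = 354 − 5(P + 9).
New equilibrium: buyers pay $62, suppliers receive $53, Q = 44. (Wedge: Pb − Ps = 9.)
Quantity falls by |ΔQ| = |64 − 44| = 20.
DWL = ½ · t · |ΔQ| = ½ · 9 · 20 = $90.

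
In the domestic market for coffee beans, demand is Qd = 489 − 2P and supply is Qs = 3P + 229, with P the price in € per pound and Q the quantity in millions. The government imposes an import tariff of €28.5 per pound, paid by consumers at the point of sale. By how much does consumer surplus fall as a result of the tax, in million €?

Before the tax: set 489 − 2P = 3P + 229 → P* = €52, Q* = 385.
With the tax collected from consumers, demand (in seller-price terms) shifts: Qd = 489 − 2(P + 28.5).
Solving gives Q = 350.8 with consumers paying €69.1 and sellers receiving €40.6 (the €28.5 wedge).
ΔCS is the trapezoid between Q = 350.8 and Q = 385 of height €17.1: ½ · (385 + 350.8) · 17.1 = €6291.09.

Consumer surplus falls by €6291.09 million.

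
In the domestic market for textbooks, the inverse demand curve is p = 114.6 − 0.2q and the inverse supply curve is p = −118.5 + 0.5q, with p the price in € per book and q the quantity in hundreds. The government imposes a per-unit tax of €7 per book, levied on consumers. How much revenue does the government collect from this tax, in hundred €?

Tax revenue = €2261 hundred.

Inverting to q(p) form: qd = 573 − 5p; qs = 2p + 237.
Without the tax, 573 − 5p = 2p + 237 gives 7p = 336, so p* = €48 and q* = 333.
With the tax collected from consumers, demand (in seller-price terms) shifts: qd = 573 − 5(p + 7).
New equilibrium: consumers pay €50, sellers receive €43, q = 323. (Wedge: pb − ps = 7.)
Revenue = t · Q = 7 · 323 = €2261.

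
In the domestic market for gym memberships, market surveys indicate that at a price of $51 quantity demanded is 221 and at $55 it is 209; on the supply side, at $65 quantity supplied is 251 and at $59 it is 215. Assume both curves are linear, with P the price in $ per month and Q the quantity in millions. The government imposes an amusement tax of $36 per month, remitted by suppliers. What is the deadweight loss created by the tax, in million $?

Deadweight loss = $1296 million.

Demand slope: (209 − 221)/(55 − 51) = -3, so Qd = 374 − 3P.
Supply slope: (215 − 251)/(59 − 65) = 6, so Qs = 6P − 139.
Before the tax: set 374 − 3P = 6P − 139 → P* = $57, Q* = 203.
With the tax collected from suppliers, supply shifts: Qs = 6(P − 36) − 139.
New equilibrium: buyers pay $81, suppliers receive $45, Q = 131. (Wedge: Pb − Ps = 36.)
Quantity falls by |ΔQ| = |203 − 131| = 72.
DWL = ½ · t · |ΔQ| = ½ · 36 · 72 = $1296.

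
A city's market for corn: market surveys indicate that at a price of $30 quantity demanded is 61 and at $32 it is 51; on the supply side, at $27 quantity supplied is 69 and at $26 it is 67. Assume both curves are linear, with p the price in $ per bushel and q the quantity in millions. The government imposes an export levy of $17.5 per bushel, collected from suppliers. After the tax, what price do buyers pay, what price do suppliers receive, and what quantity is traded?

Buyers pay $33; suppliers receive $15.5; quantity = 46.

Demand slope: (51 − 61)/(32 − 30) = -5, so qd = 211 − 5p.
Supply slope: (67 − 69)/(26 − 27) = 2, so qs = 2p + 15.
Without the tax, 211 − 5p = 2p + 15 gives 7p = 196, so p* = $28 and q* = 71.
With the tax collected from suppliers, supply shifts: qs = 2(p − 17.5) + 15.
New equilibrium: buyers pay $33, suppliers receive $15.5, q = 46. (Wedge: pb − ps = 17.5.)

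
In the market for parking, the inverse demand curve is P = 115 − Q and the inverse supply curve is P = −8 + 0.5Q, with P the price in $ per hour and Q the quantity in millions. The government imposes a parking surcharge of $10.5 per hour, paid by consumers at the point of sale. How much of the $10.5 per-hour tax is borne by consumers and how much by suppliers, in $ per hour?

Consumers bear $7 per hour; suppliers bear $3.5 per hour.

Rewrite in direct form: Qd = 115 − P and Qs = 2P + 16.
Without the tax, 115 − P = 2P + 16 gives 3P = 99, so P* = $33 and Q* = 82.
With the tax collected from consumers, demand (in seller-price terms) shifts: Qd = 115 − (P + 10.5).
Solving gives Q = 75 with consumers paying $40 and suppliers receiving $29.5 (the $10.5 wedge).
Burden on consumers: $7; on suppliers: $3.5. (They sum to $10.5.)
The less price-elastic side of the market bears the larger share of a per-unit tax.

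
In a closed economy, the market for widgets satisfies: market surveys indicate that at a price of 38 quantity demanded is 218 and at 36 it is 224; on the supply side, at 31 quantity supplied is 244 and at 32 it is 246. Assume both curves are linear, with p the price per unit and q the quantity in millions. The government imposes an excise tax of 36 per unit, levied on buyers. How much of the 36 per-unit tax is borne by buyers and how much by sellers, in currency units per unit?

Buyers bear 14.4 per unit; sellers bear 21.6 per unit.

Demand slope: (224 − 218)/(36 − 38) = -3, so qd = 332 − 3p.
Supply slope: (246 − 244)/(32 − 31) = 2, so qs = 2p + 182.
Without the tax, 332 − 3p = 2p + 182 gives 5p = 150, so p* = 30 and q* = 242.
With the tax collected from buyers, demand (in seller-price terms) shifts: qd = 332 − 3(p + 36).
New equilibrium: buyers pay 44.4, sellers receive 8.4, q = 198.8. (Wedge: pb − ps = 36.)
Burden on buyers: 14.4; on sellers: 21.6. (They sum to 36.)
The less price-elastic side of the market bears the larger share of a per-unit tax.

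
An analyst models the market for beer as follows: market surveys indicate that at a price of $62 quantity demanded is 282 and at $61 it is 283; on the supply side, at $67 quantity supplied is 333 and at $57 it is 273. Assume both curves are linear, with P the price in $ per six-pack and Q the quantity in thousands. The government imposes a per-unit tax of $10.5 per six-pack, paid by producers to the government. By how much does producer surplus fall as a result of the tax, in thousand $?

Producer surplus falls by $420.75 thousand.

Demand slope: (283 − 282)/(61 − 62) = -1, so Qd = 344 − P.
Supply slope: (273 − 333)/(57 − 67) = 6, so Qs = 6P − 69.
Without the tax, 344 − P = 6P − 69 gives 7P = 413, so P* = $59 and Q* = 285.
With the tax collected from producers, supply shifts: Qs = 6(P − 10.5) − 69.
New equilibrium: consumers pay $68, producers receive $57.5, Q = 276. (Wedge: Pb − Ps = 10.5.)
ΔPS is the trapezoid between Q = 276 and Q = 285 of height $1.5: ½ · (285 + 276) · 1.5 = $420.75.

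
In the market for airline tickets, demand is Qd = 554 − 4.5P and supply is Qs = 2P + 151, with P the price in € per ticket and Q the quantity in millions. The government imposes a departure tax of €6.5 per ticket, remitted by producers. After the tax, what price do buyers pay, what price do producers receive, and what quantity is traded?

Before the tax: set 554 − 4.5P = 2P + 151 → P* = €62, Q* = 275.
With the tax collected from producers, supply shifts: Qs = 2(P − 6.5) + 151.
New equilibrium: buyers pay €64, producers receive €57.5, Q = 266. (Wedge: Pb − Ps = 6.5.)
The less price-elastic side of the market bears the larger share of a per-unit tax.

Buyers pay €64; producers receive €57.5; quantity = 266.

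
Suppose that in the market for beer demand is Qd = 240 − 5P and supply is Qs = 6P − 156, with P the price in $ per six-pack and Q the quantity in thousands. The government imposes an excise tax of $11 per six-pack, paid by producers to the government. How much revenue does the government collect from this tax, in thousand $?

Tax revenue = $330 thousand.

Before the tax: set 240 − 5P = 6P − 156 → P* = $36, Q* = 60.
With the tax collected from producers, supply shifts: Qs = 6(P − 11) − 156.
Solving gives Q = 30 with consumers paying $42 and producers receiving $31 (the $11 wedge).
Revenue = t · Q = 11 · 30 = $330.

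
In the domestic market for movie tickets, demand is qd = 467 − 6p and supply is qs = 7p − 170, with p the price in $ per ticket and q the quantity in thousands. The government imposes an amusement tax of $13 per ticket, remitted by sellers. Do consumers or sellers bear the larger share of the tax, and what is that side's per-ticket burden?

Before the tax: set 467 − 6p = 7p − 170 → p* = $49, q* = 173.
With the tax collected from sellers, supply shifts: qs = 7(p − 13) − 170.
New equilibrium: consumers pay $56, sellers receive $43, q = 131. (Wedge: pb − ps = 13.)
Per-ticket burden: consumers $7, sellers $6.
Consumers take the larger share because demand is less price-elastic here (demand slope 6 vs supply slope 7).

Consumers bear the larger share: $7 per ticket.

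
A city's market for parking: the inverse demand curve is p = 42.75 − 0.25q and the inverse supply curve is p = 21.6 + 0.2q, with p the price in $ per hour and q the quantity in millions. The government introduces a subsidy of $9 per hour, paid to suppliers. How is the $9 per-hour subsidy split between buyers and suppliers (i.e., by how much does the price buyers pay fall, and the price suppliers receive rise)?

Buyers gain $5 per hour; suppliers gain $4 per hour.

Inverting to q(p) form: qd = 171 − 4p; qs = 5p − 108.
Before the subsidy: set 171 − 4p = 5p − 108 → p* = $31, q* = 47.
With a per-unit subsidy paid to suppliers, each receives p + 9 per unit sold, so supply becomes qs = 5(p + 9) − 108.
New equilibrium: buyers pay $26, suppliers receive $35, q = 67. (Wedge: pb − ps = −9.)
Gain to buyers: $5; to suppliers: $4. (They sum to $9.)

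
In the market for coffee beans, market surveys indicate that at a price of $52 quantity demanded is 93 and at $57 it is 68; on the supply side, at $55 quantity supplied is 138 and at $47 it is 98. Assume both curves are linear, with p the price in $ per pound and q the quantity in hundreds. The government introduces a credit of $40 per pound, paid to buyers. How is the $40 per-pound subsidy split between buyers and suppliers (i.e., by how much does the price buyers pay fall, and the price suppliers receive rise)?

Buyers gain $20 per pound; suppliers gain $20 per pound.

Demand slope: (68 − 93)/(57 − 52) = -5, so qd = 353 − 5p.
Supply slope: (98 − 138)/(47 − 55) = 5, so qs = 5p − 137.
Without the subsidy, 353 − 5p = 5p − 137 gives 10p = 490, so p* = $49 and q* = 108.
With a per-unit subsidy paid to buyers, each effectively pays p − 40, so demand becomes qd = 353 − 5(p − 40).
Solving gives q = 208 with buyers paying $29 and suppliers receiving $69 (the $40 wedge).
Gain to buyers: $20; to suppliers: $20. (They sum to $40.)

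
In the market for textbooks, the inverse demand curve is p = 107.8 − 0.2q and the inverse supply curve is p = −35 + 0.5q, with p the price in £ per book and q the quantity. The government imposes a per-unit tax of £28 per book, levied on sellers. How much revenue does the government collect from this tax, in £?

Rewrite in direct form: qd = 539 − 5p and qs = 2p + 70.
Without the tax, 539 − 5p = 2p + 70 gives 7p = 469, so p* = £67 and q* = 204.
With the tax collected from sellers, supply shifts: qs = 2(p − 28) + 70.
New equilibrium: consumers pay £75, sellers receive £47, q = 164. (Wedge: pb − ps = 28.)
Revenue = t · Q = 28 · 164 = £4592.

Tax revenue = £4592.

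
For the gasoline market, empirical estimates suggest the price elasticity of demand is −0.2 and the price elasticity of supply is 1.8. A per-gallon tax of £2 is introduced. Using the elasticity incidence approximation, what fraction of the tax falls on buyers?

Buyers' share ≈ 0.9.

Incidence ratio: buyers' share ≈ εs / (εs + |εd|) = 1.8 / (1.8 + 0.2) = 0.9.
Supply is the more elastic side, so buyers bear the larger share.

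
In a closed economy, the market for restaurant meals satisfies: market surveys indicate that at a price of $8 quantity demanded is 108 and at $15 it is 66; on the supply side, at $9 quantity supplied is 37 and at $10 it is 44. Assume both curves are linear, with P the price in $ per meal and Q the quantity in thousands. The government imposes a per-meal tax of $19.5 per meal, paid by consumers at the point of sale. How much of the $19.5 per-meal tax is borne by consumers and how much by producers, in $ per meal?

Consumers bear $10.5 per meal; producers bear $9 per meal.

Demand slope: (66 − 108)/(15 − 8) = -6, so Qd = 156 − 6P.
Supply slope: (44 − 37)/(10 − 9) = 7, so Qs = 7P − 26.
Without the tax, 156 − 6P = 7P − 26 gives 13P = 182, so P* = $14 and Q* = 72.
With the tax collected from consumers, demand (in seller-price terms) shifts: Qd = 156 − 6(P + 19.5).
New equilibrium: consumers pay $24.5, producers receive $5, Q = 9. (Wedge: Pb − Ps = 19.5.)
Burden on consumers: $10.5; on producers: $9. (They sum to $19.5.)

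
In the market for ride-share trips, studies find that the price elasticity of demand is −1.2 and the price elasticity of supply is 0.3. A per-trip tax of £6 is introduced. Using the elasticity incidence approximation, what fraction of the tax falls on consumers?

Incidence ratio: consumers' share ≈ εs / (εs + |εd|) = 0.3 / (0.3 + 1.2) = 0.2.
Supply is the less elastic side, so consumers bear the smaller share.

Consumers' share ≈ 0.2.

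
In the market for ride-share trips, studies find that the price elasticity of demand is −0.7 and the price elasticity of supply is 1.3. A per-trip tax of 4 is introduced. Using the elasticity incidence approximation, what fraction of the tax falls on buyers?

Buyers' share ≈ 0.65.

Incidence ratio: buyers' share ≈ εs / (εs + |εd|) = 1.3 / (1.3 + 0.7) = 0.65.
Supply is the more elastic side, so buyers bear the larger share.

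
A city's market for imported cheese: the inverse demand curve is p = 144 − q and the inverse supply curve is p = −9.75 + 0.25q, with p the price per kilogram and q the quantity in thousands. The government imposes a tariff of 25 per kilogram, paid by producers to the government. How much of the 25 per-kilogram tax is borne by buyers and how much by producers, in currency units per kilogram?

Buyers bear 20 per kilogram; producers bear 5 per kilogram.

Inverting to q(p) form: qd = 144 − p; qs = 4p + 39.
Without the tax, 144 − p = 4p + 39 gives 5p = 105, so p* = 21 and q* = 123.
With the tax collected from producers, supply shifts: qs = 4(p − 25) + 39.
Solving gives q = 103 with buyers paying 41 and producers receiving 16 (the 25 wedge).
Burden on buyers: 20; on producers: 5. (They sum to 25.)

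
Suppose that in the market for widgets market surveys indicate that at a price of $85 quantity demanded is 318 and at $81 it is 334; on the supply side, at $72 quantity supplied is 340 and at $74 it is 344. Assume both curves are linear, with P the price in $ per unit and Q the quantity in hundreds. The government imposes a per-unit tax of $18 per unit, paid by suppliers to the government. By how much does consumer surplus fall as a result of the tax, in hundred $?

Demand slope: (334 − 318)/(81 − 85) = -4, so Qd = 658 − 4P.
Supply slope: (344 − 340)/(74 − 72) = 2, so Qs = 2P + 196.
Before the tax: set 658 − 4P = 2P + 196 → P* = $77, Q* = 350.
With the tax collected from suppliers, supply shifts: Qs = 2(P − 18) + 196.
Solving gives Q = 326 with consumers paying $83 and suppliers receiving $65 (the $18 wedge).
ΔCS is the trapezoid between Q = 326 and Q = 350 of height $6: ½ · (350 + 326) · 6 = $2028.

Consumer surplus falls by $2028 hundred.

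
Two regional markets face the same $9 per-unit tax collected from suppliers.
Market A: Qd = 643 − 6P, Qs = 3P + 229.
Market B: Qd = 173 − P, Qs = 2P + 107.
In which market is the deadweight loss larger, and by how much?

Market A: pre-tax P* = $46, Q* = 367; post-tax Q = 349; deadweight loss = $81.
Market B: pre-tax P* = $22, Q* = 151; post-tax Q = 145; deadweight loss = $27.
Difference: $81 vs $27 → market A is larger by $54.

Market A, by $54.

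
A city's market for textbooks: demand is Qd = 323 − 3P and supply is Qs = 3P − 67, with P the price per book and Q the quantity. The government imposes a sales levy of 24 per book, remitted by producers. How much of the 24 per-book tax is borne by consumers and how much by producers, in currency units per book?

Before the tax: set 323 − 3P = 3P − 67 → P* = 65, Q* = 128.
With the tax collected from producers, supply shifts: Qs = 3(P − 24) − 67.
Solving gives Q = 92 with consumers paying 77 and producers receiving 53 (the 24 wedge).
Burden on consumers: 12; on producers: 12. (They sum to 24.)
The less price-elastic side of the market bears the larger share of a per-unit tax.

Consumers bear 12 per book; producers bear 12 per book.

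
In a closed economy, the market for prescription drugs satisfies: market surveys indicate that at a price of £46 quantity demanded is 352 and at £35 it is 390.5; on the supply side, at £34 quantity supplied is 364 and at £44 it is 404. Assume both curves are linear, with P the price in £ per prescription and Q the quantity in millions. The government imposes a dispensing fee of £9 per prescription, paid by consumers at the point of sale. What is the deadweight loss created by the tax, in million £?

Demand slope: (390.5 − 352)/(35 − 46) = -3.5, so Qd = 513 − 3.5P.
Supply slope: (404 − 364)/(44 − 34) = 4, so Qs = 4P + 228.
Without the tax, 513 − 3.5P = 4P + 228 gives 7.5P = 285, so P* = £38 and Q* = 380.
With the tax collected from consumers, demand (in seller-price terms) shifts: Qd = 513 − 3.5(P + 9).
New equilibrium: consumers pay £42.8, suppliers receive £33.8, Q = 363.2. (Wedge: Pb − Ps = 9.)
Quantity falls by |ΔQ| = |380 − 363.2| = 16.8.
DWL = ½ · t · |ΔQ| = ½ · 9 · 16.8 = £75.6.

Deadweight loss = £75.6 million.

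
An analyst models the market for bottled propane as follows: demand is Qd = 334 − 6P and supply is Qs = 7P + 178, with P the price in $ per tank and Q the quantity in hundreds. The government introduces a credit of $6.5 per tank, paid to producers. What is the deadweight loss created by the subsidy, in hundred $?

Deadweight loss = $68.25 hundred.

Without the subsidy, 334 − 6P = 7P + 178 gives 13P = 156, so P* = $12 and Q* = 262.
With a per-unit subsidy paid to producers, each receives P + 6.5 per unit sold, so supply becomes Qs = 7(P + 6.5) + 178.
New equilibrium: buyers pay $8.5, producers receive $15, Q = 283. (Wedge: Pb − Ps = −6.5.)
Quantity rises by |ΔQ| = |262 − 283| = 21.
DWL = ½ · t · |ΔQ| = ½ · 6.5 · 21 = $68.25.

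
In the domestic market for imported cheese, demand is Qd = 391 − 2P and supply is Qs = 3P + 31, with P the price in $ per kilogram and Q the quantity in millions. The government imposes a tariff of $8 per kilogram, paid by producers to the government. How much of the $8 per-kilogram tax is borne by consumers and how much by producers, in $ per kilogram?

Consumers bear $4.8 per kilogram; producers bear $3.2 per kilogram.

Before the tax: set 391 − 2P = 3P + 31 → P* = $72, Q* = 247.
With the tax collected from producers, supply shifts: Qs = 3(P − 8) + 31.
New equilibrium: consumers pay $76.8, producers receive $68.8, Q = 237.4. (Wedge: Pb − Ps = 8.)
Burden on consumers: $4.8; on producers: $3.2. (They sum to $8.)
The less price-elastic side of the market bears the larger share of a per-unit tax.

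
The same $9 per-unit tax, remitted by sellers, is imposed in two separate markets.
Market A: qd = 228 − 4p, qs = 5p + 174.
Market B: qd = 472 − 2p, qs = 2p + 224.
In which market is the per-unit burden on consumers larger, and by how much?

Market A, by $0.5.

Market A: pre-tax p* = $6, q* = 204; post-tax q = 184; per-unit burden on consumers = $5.
Market B: pre-tax p* = $62, q* = 348; post-tax q = 339; per-unit burden on consumers = $4.5.
Difference: $5 vs $4.5 → market A is larger by $0.5.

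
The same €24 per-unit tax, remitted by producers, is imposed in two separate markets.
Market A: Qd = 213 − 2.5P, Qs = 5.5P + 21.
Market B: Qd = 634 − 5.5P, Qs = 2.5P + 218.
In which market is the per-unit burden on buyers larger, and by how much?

Market A: pre-tax P* = €24, Q* = 153; post-tax Q = 111.75; per-unit burden on buyers = €16.5.
Market B: pre-tax P* = €52, Q* = 348; post-tax Q = 306.75; per-unit burden on buyers = €7.5.
Difference: €16.5 vs €7.5 → market A is larger by €9.

Market A, by €9.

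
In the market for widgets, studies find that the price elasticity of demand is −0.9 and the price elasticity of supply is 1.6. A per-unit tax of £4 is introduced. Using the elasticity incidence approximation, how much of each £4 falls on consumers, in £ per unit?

Consumers bear ≈ £2.56 per unit.

Incidence ratio: consumers' share ≈ εs / (εs + |εd|) = 1.6 / (1.6 + 0.9) = 0.64.
So consumers bear ≈ 0.64 × £4 = £2.56; producers bear £1.44.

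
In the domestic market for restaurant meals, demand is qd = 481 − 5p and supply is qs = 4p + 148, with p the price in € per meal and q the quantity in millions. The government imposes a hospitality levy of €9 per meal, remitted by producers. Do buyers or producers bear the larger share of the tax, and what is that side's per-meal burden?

Producers bear the larger share: €5 per meal.

Before the tax: set 481 − 5p = 4p + 148 → p* = €37, q* = 296.
With the tax collected from producers, supply shifts: qs = 4(p − 9) + 148.
Solving gives q = 276 with buyers paying €41 and producers receiving €32 (the €9 wedge).
Per-meal burden: buyers €4, producers €5.
Producers take the larger share because supply is less price-elastic here (demand slope 5 vs supply slope 4).
The less price-elastic side of the market bears the larger share of a per-unit tax.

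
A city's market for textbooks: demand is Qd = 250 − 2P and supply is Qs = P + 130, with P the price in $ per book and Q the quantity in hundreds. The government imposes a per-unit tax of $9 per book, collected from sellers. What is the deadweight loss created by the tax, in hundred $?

Deadweight loss = $27 hundred.

Without the tax, 250 − 2P = P + 130 gives 3P = 120, so P* = $40 and Q* = 170.
With the tax collected from sellers, supply shifts: Qs = (P − 9) + 130.
New equilibrium: buyers pay $43, sellers receive $34, Q = 164. (Wedge: Pb − Ps = 9.)
Quantity falls by |ΔQ| = |170 − 164| = 6.
DWL = ½ · t · |ΔQ| = ½ · 9 · 6 = $27.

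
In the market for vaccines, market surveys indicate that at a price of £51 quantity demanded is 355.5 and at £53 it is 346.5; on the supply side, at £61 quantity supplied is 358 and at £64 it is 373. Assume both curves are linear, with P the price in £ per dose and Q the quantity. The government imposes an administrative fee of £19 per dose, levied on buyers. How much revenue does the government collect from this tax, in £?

Demand slope: (346.5 − 355.5)/(53 − 51) = -4.5, so Qd = 585 − 4.5P.
Supply slope: (373 − 358)/(64 − 61) = 5, so Qs = 5P + 53.
Without the tax, 585 − 4.5P = 5P + 53 gives 9.5P = 532, so P* = £56 and Q* = 333.
With the tax collected from buyers, demand (in seller-price terms) shifts: Qd = 585 − 4.5(P + 19).
New equilibrium: buyers pay £66, producers receive £47, Q = 288. (Wedge: Pb − Ps = 19.)
Revenue = t · Q = 19 · 288 = £5472.

Tax revenue = £5472.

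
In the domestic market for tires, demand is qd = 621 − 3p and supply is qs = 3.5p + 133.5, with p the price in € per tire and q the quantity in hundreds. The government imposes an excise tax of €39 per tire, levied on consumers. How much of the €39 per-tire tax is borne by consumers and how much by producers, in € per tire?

Without the tax, 621 − 3p = 3.5p + 133.5 gives 6.5p = 487.5, so p* = €75 and q* = 396.
With the tax collected from consumers, demand (in seller-price terms) shifts: qd = 621 − 3(p + 39).
New equilibrium: consumers pay €96, producers receive €57, q = 333. (Wedge: pb − ps = 39.)
Burden on consumers: €21; on producers: €18. (They sum to €39.)

Consumers bear €21 per tire; producers bear €18 per tire.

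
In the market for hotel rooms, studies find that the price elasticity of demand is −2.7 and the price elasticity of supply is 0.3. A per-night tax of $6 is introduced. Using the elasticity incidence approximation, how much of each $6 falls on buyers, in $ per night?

Buyers bear ≈ $0.6 per night.

Incidence ratio: buyers' share ≈ εs / (εs + |εd|) = 0.3 / (0.3 + 2.7) = 0.1.
So buyers bear ≈ 0.1 × $6 = $0.6; sellers bear $5.4.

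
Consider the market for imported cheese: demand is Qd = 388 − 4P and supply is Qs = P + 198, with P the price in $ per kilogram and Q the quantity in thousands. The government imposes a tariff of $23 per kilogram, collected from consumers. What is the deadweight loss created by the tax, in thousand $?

Deadweight loss = $211.6 thousand.

Before the tax: set 388 − 4P = P + 198 → P* = $38, Q* = 236.
With the tax collected from consumers, demand (in seller-price terms) shifts: Qd = 388 − 4(P + 23).
Solving gives Q = 217.6 with consumers paying $42.6 and sellers receiving $19.6 (the $23 wedge).
Quantity falls by |ΔQ| = |236 − 217.6| = 18.4.
DWL = ½ · t · |ΔQ| = ½ · 23 · 18.4 = $211.6.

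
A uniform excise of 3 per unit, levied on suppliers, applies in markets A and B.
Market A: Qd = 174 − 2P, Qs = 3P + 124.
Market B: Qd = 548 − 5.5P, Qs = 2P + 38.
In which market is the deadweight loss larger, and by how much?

Market A: pre-tax P* = 10, Q* = 154; post-tax Q = 150.4; deadweight loss = 5.4.
Market B: pre-tax P* = 68, Q* = 174; post-tax Q = 169.6; deadweight loss = 6.6.
Difference: 5.4 vs 6.6 → market B is larger by 1.2.

Market B, by 1.2.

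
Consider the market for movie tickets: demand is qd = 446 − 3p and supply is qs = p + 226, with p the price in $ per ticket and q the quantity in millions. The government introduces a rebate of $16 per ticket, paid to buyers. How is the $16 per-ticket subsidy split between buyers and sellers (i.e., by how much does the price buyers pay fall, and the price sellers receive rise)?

Without the subsidy, 446 − 3p = p + 226 gives 4p = 220, so p* = $55 and q* = 281.
With a per-unit subsidy paid to buyers, each effectively pays p − 16, so demand becomes qd = 446 − 3(p − 16).
New equilibrium: buyers pay $51, sellers receive $67, q = 293. (Wedge: pb − ps = −16.)
Gain to buyers: $4; to sellers: $12. (They sum to $16.)

Buyers gain $4 per ticket; sellers gain $12 per ticket.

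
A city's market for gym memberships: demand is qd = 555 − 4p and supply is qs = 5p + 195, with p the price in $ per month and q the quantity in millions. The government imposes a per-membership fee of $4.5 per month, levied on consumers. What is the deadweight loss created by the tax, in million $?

Without the tax, 555 − 4p = 5p + 195 gives 9p = 360, so p* = $40 and q* = 395.
With the tax collected from consumers, demand (in seller-price terms) shifts: qd = 555 − 4(p + 4.5).
Solving gives q = 385 with consumers paying $42.5 and sellers receiving $38 (the $4.5 wedge).
Quantity falls by |ΔQ| = |395 − 385| = 10.
DWL = ½ · t · |ΔQ| = ½ · 4.5 · 10 = $22.5.

Deadweight loss = $22.5 million.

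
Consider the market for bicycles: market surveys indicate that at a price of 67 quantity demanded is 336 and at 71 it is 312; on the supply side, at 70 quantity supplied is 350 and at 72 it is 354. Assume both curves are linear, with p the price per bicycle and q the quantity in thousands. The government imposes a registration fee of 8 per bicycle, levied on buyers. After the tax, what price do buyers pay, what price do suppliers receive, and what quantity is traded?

Demand slope: (312 − 336)/(71 − 67) = -6, so qd = 738 − 6p.
Supply slope: (354 − 350)/(72 − 70) = 2, so qs = 2p + 210.
Without the tax, 738 − 6p = 2p + 210 gives 8p = 528, so p* = 66 and q* = 342.
With the tax collected from buyers, demand (in seller-price terms) shifts: qd = 738 − 6(p + 8).
Solving gives q = 330 with buyers paying 68 and suppliers receiving 60 (the 8 wedge).
The less price-elastic side of the market bears the larger share of a per-unit tax.

Buyers pay 68; suppliers receive 60; quantity = 330.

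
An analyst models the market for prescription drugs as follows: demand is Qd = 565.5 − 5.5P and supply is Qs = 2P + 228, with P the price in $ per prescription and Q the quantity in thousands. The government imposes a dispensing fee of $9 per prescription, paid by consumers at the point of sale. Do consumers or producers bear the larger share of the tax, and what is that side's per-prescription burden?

Producers bear the larger share: $6.6 per prescription.

Without the tax, 565.5 − 5.5P = 2P + 228 gives 7.5P = 337.5, so P* = $45 and Q* = 318.
With the tax collected from consumers, demand (in seller-price terms) shifts: Qd = 565.5 − 5.5(P + 9).
Solving gives Q = 304.8 with consumers paying $47.4 and producers receiving $38.4 (the $9 wedge).
Per-prescription burden: consumers $2.4, producers $6.6.
Producers take the larger share because supply is less price-elastic here (demand slope 5.5 vs supply slope 2).
The less price-elastic side of the market bears the larger share of a per-unit tax.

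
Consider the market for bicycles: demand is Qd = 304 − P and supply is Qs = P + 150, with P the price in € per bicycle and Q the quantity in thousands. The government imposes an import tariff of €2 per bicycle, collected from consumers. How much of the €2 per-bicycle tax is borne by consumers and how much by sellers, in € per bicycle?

Consumers bear €1 per bicycle; sellers bear €1 per bicycle.

Before the tax: set 304 − P = P + 150 → P* = €77, Q* = 227.
With the tax collected from consumers, demand (in seller-price terms) shifts: Qd = 304 − (P + 2).
Solving gives Q = 226 with consumers paying €78 and sellers receiving €76 (the €2 wedge).
Burden on consumers: €1; on sellers: €1. (They sum to €2.)
The less price-elastic side of the market bears the larger share of a per-unit tax.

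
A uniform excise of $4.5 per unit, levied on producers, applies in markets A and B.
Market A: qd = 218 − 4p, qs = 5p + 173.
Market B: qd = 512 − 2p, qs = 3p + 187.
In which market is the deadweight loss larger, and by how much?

Market A, by $10.35.

Market A: pre-tax p* = $5, q* = 198; post-tax q = 188; deadweight loss = $22.5.
Market B: pre-tax p* = $65, q* = 382; post-tax q = 376.6; deadweight loss = $12.15.
Difference: $22.5 vs $12.15 → market A is larger by $10.35.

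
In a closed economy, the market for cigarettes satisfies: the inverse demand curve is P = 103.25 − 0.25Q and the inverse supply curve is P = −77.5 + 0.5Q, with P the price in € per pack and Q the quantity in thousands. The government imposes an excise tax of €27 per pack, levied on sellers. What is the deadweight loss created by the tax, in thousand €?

Deadweight loss = €486 thousand.

Rewrite in direct form: Qd = 413 − 4P and Qs = 2P + 155.
Before the tax: set 413 − 4P = 2P + 155 → P* = €43, Q* = 241.
With the tax collected from sellers, supply shifts: Qs = 2(P − 27) + 155.
New equilibrium: consumers pay €52, sellers receive €25, Q = 205. (Wedge: Pb − Ps = 27.)
Quantity falls by |ΔQ| = |241 − 205| = 36.
DWL = ½ · t · |ΔQ| = ½ · 27 · 36 = €486.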